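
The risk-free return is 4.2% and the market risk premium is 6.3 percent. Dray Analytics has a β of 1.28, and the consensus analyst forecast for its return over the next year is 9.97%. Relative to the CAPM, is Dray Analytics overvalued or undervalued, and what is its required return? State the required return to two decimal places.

Overvalued; required return 12.26%

Required return = R_f + β·MRP = 4.2% + 1.28 × 6.3% = 12.26%
Forecast 9.97% < required 12.26% → the stock plots below the SML → overvalued.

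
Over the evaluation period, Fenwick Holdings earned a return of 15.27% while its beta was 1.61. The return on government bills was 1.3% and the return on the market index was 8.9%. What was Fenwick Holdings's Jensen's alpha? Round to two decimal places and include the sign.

Market excess return = 8.9% − 1.3% = 7.60%
CAPM benchmark = R_f + β(R_m − R_f) = 1.3% + 1.61 × 7.6% = 13.5360%
α = actual − benchmark = 15.27% − 13.5360% = +1.73%

+1.73%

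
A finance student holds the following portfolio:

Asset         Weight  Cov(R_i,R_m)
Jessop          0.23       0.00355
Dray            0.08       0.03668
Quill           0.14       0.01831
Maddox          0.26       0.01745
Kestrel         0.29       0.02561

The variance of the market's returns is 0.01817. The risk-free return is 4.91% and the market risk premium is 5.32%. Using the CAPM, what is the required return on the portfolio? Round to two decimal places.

β_Jessop = 0.00355 / 0.01817 = 0.1954
β_Dray = 0.03668 / 0.01817 = 2.0187
β_Quill = 0.01831 / 0.01817 = 1.0077
β_Maddox = 0.01745 / 0.01817 = 0.9604
β_Kestrel = 0.02561 / 0.01817 = 1.4095
β_P = Σ w_i β_i = 0.23×0.1954 + 0.08×2.0187 + 0.14×1.0077 + 0.26×0.9604 + 0.29×1.4095 = 1.0060
E(R_P) = R_f + β_P × MRP = 4.91% + 1.0060 × 5.32% = 10.26%

10.26%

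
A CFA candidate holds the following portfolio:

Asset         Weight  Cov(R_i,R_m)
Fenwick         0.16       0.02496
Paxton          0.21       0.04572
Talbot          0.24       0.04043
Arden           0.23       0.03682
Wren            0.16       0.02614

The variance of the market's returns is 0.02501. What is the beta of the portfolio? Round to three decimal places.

1.437

β_Fenwick = 0.02496 / 0.02501 = 0.9980
β_Paxton = 0.04572 / 0.02501 = 1.8281
β_Talbot = 0.04043 / 0.02501 = 1.6166
β_Arden = 0.03682 / 0.02501 = 1.4722
β_Wren = 0.02614 / 0.02501 = 1.0452
β_P = Σ w_i β_i = 0.16×0.9980 + 0.21×1.8281 + 0.24×1.6166 + 0.23×1.4722 + 0.16×1.0452 = 1.4374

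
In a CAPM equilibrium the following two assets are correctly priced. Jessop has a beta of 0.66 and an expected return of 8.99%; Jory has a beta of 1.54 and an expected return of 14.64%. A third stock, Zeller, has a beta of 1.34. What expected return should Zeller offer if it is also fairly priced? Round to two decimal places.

13.36%

MRP (SML slope) = (14.64% − 8.99%) / (1.54 − 0.66) = 5.65% / 0.88 = 6.4205%
R_f (intercept) = 8.99% − 0.66 × 6.4205% = 4.7525%
E(R_Zeller) = R_f + β × MRP = 4.7525% + 1.34 × 6.4205% = 13.36%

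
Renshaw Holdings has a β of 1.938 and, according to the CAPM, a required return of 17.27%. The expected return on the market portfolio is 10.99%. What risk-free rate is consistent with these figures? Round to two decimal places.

E(R) = R_f + β(E(R_m) − R_f) = R_f(1 − β) + β·E(R_m)
17.27% = R_f × (1 − 1.938) + 1.938 × 10.99%
17.27% = R_f × -0.938 + 21.29862%
R_f = (17.27% − 21.29862%) / -0.938 = 4.29%

4.29%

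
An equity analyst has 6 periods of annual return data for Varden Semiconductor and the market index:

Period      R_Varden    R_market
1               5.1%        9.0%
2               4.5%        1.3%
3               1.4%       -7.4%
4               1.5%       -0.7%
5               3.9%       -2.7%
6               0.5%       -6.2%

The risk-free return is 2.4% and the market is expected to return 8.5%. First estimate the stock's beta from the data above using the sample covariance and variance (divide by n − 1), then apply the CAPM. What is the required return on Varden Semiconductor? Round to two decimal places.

Mean R_i = (5.1 + 4.5 + 1.4 + 1.5 + 3.9 + 0.5) / 6 = 2.8167%
Mean R_m = (9.0 + 1.3 − 7.4 − 0.7 − 2.7 − 6.2) / 6 = -1.1167%
Σ(R_i − R̄_i)(R_m − R̄_m) = 45.5817  ⇒  Cov = 45.5817 / 5 = 9.1163
Σ(R_m − R̄_m)² = 176.1883  ⇒  Var(R_m) = 176.1883 / 5 = 35.2377
β = Cov / Var(R_m) = 9.1163 / 35.2377 = 0.2587
MRP = 8.5% − 2.4% = 6.10%
E(R) = R_f + β × MRP = 2.4% + 0.2587 × 6.1% = 3.98%

3.98%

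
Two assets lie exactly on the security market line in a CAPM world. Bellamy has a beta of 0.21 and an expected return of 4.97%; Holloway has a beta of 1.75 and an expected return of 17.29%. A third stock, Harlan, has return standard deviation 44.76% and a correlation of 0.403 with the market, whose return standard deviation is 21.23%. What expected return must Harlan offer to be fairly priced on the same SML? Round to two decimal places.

MRP = (17.29% − 4.97%) / (1.75 − 0.21) = 8.0000%
R_f = 4.97% − 0.21 × 8.0000% = 3.2900%
β_Harlan = ρ·σ_i/σ_m = 0.403 × 44.76 / 21.23 = 0.8497
E(R_Harlan) = R_f + β × MRP = 3.2900% + 0.8497 × 8.0000% = 10.09%

10.09%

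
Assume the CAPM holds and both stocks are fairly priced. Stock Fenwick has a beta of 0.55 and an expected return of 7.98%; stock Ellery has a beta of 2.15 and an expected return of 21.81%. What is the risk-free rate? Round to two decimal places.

3.23%

Both satisfy E(R) = R_f + β·MRP, so the slope of the SML is
MRP = (21.81% − 7.98%) / (2.15 − 0.55) = 13.83% / 1.60 = 8.6438%
R_f = E(R_Fenwick) − β_Fenwick·MRP = 7.98% − 0.55 × 8.6438% = 3.2259%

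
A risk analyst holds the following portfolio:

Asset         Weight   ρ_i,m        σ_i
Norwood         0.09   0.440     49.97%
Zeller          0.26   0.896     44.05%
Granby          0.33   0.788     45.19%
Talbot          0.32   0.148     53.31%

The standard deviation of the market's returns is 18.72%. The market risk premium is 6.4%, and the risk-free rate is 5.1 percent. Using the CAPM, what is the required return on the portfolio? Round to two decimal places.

14.17%

β_Norwood = 0.440 × 49.97% / 18.72% = 1.1745
β_Zeller = 0.896 × 44.05% / 18.72% = 2.1084
β_Granby = 0.788 × 45.19% / 18.72% = 1.9022
β_Talbot = 0.148 × 53.31% / 18.72% = 0.4215
β_P = Σ w_i β_i = 0.09×1.1745 + 0.26×2.1084 + 0.33×1.9022 + 0.32×0.4215 = 1.4165
E(R_P) = R_f + β_P × MRP = 5.1% + 1.4165 × 6.4% = 14.17%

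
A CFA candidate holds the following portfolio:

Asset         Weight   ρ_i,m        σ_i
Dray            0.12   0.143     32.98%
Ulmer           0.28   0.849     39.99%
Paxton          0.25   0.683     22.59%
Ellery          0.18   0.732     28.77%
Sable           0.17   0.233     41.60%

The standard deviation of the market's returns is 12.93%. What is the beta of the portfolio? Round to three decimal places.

β_Dray = 0.143 × 32.98% / 12.93% = 0.3647
β_Ulmer = 0.849 × 39.99% / 12.93% = 2.6258
β_Paxton = 0.683 × 22.59% / 12.93% = 1.1933
β_Ellery = 0.732 × 28.77% / 12.93% = 1.6287
β_Sable = 0.233 × 41.60% / 12.93% = 0.7496
β_P = Σ w_i β_i = 0.12×0.3647 + 0.28×2.6258 + 0.25×1.1933 + 0.18×1.6287 + 0.17×0.7496 = 1.4979

1.498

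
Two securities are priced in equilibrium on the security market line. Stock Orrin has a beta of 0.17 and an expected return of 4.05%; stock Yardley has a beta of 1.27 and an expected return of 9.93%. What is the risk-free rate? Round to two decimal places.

Both satisfy E(R) = R_f + β·MRP, so the slope of the SML is
MRP = (9.93% − 4.05%) / (1.27 − 0.17) = 5.88% / 1.10 = 5.3455%
R_f = E(R_Orrin) − β_Orrin·MRP = 4.05% − 0.17 × 5.3455% = 3.1413%

3.14%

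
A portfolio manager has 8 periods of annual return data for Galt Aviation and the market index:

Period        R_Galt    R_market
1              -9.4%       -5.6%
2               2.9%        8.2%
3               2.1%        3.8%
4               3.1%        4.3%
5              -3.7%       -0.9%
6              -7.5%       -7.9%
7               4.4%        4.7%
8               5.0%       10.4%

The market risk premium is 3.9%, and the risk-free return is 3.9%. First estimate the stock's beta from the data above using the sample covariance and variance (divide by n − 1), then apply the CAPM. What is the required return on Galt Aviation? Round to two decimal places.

7.13%

Mean R_i = (-9.4 + 2.9 + 2.1 + 3.1 − 3.7 − 7.5 + 4.4 + 5.0) / 8 = -0.3875%
Mean R_m = (-5.6 + 8.2 + 3.8 + 4.3 − 0.9 − 7.9 + 4.7 + 10.4) / 8 = 2.1250%
Σ(R_i − R̄_i)(R_m − R̄_m) = 239.5775  ⇒  Cov = 239.5775 / 7 = 34.2254
Σ(R_m − R̄_m)² = 288.8750  ⇒  Var(R_m) = 288.8750 / 7 = 41.2679
β = Cov / Var(R_m) = 34.2254 / 41.2679 = 0.8293
E(R) = R_f + β × MRP = 3.9% + 0.8293 × 3.9% = 7.13%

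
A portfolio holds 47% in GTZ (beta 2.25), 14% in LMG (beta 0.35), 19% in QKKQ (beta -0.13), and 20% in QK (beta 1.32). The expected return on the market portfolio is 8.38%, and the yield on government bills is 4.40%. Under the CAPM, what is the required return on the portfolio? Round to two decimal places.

β_P = Σ w_i β_i = 0.47×2.25 + 0.14×0.35 + 0.19×-0.13 + 0.20×1.32 = 1.3458
MRP = 8.38% − 4.40% = 3.98%
E(R_P) = R_f + β_P × MRP = 4.40% + 1.3458 × 3.98% = 9.76%

9.76%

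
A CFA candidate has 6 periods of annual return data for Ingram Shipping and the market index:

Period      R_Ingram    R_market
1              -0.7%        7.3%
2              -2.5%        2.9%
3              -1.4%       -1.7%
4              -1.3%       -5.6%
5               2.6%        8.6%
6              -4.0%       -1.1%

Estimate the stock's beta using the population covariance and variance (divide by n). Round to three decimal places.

Mean R_i = (-0.7 − 2.5 − 1.4 − 1.3 + 2.6 − 4.0) / 6 = -1.2167%
Mean R_m = (7.3 + 2.9 − 1.7 − 5.6 + 8.6 − 1.1) / 6 = 1.7333%
Σ(R_i − R̄_i)(R_m − R̄_m) = 36.7133  ⇒  Cov = 36.7133 / 6 = 6.1189
Σ(R_m − R̄_m)² = 153.0933  ⇒  Var(R_m) = 153.0933 / 6 = 25.5156
β = Cov / Var(R_m) = 6.1189 / 25.5156 = 0.2398

0.240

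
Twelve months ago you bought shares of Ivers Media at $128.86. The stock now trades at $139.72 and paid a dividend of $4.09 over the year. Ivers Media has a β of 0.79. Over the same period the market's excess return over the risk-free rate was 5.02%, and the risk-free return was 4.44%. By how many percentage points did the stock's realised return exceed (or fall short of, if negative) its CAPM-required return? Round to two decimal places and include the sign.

Realised HPR = (P1 + D1 − P0) / P0 = (139.72 + 4.09 − 128.86) / 128.86 = 14.95 / 128.86 = 11.6017%
CAPM required = R_f + β·MRP = 4.44% + 0.79 × 5.02% = 8.4058%
α = realised − required = 11.6017% − 8.4058% = +3.20%

+3.20%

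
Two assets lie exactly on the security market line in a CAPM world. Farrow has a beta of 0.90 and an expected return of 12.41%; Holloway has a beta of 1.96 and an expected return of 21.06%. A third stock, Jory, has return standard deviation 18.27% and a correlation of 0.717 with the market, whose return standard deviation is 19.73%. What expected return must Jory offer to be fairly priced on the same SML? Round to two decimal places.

MRP = (21.06% − 12.41%) / (1.96 − 0.90) = 8.1604%
R_f = 12.41% − 0.90 × 8.1604% = 5.0656%
β_Jory = ρ·σ_i/σ_m = 0.717 × 18.27 / 19.73 = 0.6639
E(R_Jory) = R_f + β × MRP = 5.0656% + 0.6639 × 8.1604% = 10.48%

10.48%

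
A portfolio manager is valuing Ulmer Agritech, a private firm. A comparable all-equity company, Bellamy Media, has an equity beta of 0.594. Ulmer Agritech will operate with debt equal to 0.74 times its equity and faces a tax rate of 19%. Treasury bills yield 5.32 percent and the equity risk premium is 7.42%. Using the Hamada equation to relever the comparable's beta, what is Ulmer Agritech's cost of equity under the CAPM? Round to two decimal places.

β_L = β_U × [1 + (1 − t)(D/E)] = 0.594 × [1 + (1 − 0.19) × 0.74]
    = 0.594 × [1 + 0.81 × 0.74] = 0.594 × 1.5994 = 0.9500
E(R) = R_f + β_L × MRP = 5.32% + 0.9500 × 7.42% = 12.37%

12.37%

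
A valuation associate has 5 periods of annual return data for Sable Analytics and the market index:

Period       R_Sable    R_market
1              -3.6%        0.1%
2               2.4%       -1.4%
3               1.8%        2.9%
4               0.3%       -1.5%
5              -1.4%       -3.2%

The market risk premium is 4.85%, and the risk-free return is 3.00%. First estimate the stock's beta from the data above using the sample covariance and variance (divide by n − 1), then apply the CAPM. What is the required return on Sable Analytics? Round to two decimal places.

Mean R_i = (-3.6 + 2.4 + 1.8 + 0.3 − 1.4) / 5 = -0.1000%
Mean R_m = (0.1 − 1.4 + 2.9 − 1.5 − 3.2) / 5 = -0.6200%
Σ(R_i − R̄_i)(R_m − R̄_m) = 5.2200  ⇒  Cov = 5.2200 / 4 = 1.3050
Σ(R_m − R̄_m)² = 20.9480  ⇒  Var(R_m) = 20.9480 / 4 = 5.2370
β = Cov / Var(R_m) = 1.3050 / 5.2370 = 0.2492
E(R) = R_f + β × MRP = 3.00% + 0.2492 × 4.85% = 4.21%

4.21%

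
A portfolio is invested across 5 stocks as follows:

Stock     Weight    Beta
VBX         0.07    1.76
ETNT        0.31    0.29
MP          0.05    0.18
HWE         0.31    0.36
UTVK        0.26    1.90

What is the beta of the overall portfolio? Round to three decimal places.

β_P = Σ w_i β_i = 0.07×1.76 + 0.31×0.29 + 0.05×0.18 + 0.31×0.36 + 0.26×1.90 = 0.8277

0.828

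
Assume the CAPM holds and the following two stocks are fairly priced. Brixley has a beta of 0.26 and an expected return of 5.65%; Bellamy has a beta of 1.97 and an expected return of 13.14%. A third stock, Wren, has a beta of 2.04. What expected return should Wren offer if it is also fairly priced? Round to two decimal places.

13.45%

MRP (SML slope) = (13.14% − 5.65%) / (1.97 − 0.26) = 7.49% / 1.71 = 4.3801%
R_f (intercept) = 5.65% − 0.26 × 4.3801% = 4.5112%
E(R_Wren) = R_f + β × MRP = 4.5112% + 2.04 × 4.3801% = 13.45%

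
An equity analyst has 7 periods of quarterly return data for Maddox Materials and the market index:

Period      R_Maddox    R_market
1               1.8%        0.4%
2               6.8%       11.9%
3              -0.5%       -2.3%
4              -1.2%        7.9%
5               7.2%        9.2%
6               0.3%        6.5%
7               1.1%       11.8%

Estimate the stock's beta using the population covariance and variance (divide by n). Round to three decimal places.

Mean R_i = (1.8 + 6.8 − 0.5 − 1.2 + 7.2 + 0.3 + 1.1) / 7 = 2.2143%
Mean R_m = (0.4 + 11.9 − 2.3 + 7.9 + 9.2 + 6.5 + 11.8) / 7 = 6.4857%
Σ(R_i − R̄_i)(R_m − R̄_m) = 53.9514  ⇒  Cov = 53.9514 / 7 = 7.7073
Σ(R_m − R̄_m)² = 181.1486  ⇒  Var(R_m) = 181.1486 / 7 = 25.8784
β = Cov / Var(R_m) = 7.7073 / 25.8784 = 0.2978

0.298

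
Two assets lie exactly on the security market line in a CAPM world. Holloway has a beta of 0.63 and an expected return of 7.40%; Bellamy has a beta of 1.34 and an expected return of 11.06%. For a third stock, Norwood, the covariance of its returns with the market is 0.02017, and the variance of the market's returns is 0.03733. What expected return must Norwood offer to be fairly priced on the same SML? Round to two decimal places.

MRP = (11.06% − 7.40%) / (1.34 − 0.63) = 5.1549%
R_f = 7.40% − 0.63 × 5.1549% = 4.1524%
β_Norwood = Cov / Var(R_m) = 0.02017 / 0.03733 = 0.5403
E(R_Norwood) = R_f + β × MRP = 4.1524% + 0.5403 × 5.1549% = 6.94%

6.94%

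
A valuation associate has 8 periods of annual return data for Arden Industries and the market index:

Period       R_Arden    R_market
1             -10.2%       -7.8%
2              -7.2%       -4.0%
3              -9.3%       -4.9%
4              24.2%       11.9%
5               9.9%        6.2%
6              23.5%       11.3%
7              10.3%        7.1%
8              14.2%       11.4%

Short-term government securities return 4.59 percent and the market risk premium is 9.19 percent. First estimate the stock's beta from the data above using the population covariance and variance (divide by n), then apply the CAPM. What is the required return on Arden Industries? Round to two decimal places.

Mean R_i = (-10.2 − 7.2 − 9.3 + 24.2 + 9.9 + 23.5 + 10.3 + 14.2) / 8 = 6.9250%
Mean R_m = (-7.8 − 4.0 − 4.9 + 11.9 + 6.2 + 11.3 + 7.1 + 11.4) / 8 = 3.9000%
Σ(R_i − R̄_i)(R_m − R̄_m) = 787.7900  ⇒  Cov = 787.7900 / 8 = 98.4738
Σ(R_m − R̄_m)² = 467.2800  ⇒  Var(R_m) = 467.2800 / 8 = 58.4100
β = Cov / Var(R_m) = 98.4738 / 58.4100 = 1.6859
E(R) = R_f + β × MRP = 4.59% + 1.6859 × 9.19% = 20.08%

20.08%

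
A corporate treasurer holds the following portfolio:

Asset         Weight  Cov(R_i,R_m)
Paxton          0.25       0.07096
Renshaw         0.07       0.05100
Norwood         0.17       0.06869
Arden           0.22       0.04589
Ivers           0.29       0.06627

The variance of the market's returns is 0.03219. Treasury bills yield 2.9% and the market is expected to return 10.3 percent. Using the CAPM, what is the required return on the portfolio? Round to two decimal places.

17.22%

β_Paxton = 0.07096 / 0.03219 = 2.2044
β_Renshaw = 0.05100 / 0.03219 = 1.5843
β_Norwood = 0.06869 / 0.03219 = 2.1339
β_Arden = 0.04589 / 0.03219 = 1.4256
β_Ivers = 0.06627 / 0.03219 = 2.0587
β_P = Σ w_i β_i = 0.25×2.2044 + 0.07×1.5843 + 0.17×2.1339 + 0.22×1.4256 + 0.29×2.0587 = 1.9354
MRP = 10.3% − 2.9% = 7.40%
E(R_P) = R_f + β_P × MRP = 2.9% + 1.9354 × 7.4% = 17.22%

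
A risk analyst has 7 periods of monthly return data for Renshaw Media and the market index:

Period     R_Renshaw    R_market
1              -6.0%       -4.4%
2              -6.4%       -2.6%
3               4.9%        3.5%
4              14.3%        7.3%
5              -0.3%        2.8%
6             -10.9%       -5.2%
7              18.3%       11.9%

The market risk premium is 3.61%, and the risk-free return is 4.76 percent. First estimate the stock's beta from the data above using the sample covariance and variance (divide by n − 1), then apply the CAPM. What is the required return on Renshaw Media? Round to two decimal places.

10.88%

Mean R_i = (-6.0 − 6.4 + 4.9 + 14.3 − 0.3 − 10.9 + 18.3) / 7 = 1.9857%
Mean R_m = (-4.4 − 2.6 + 3.5 + 7.3 + 2.8 − 5.2 + 11.9) / 7 = 1.9000%
Σ(R_i − R̄_i)(R_m − R̄_m) = 411.7800  ⇒  Cov = 411.7800 / 6 = 68.6300
Σ(R_m − R̄_m)² = 242.8800  ⇒  Var(R_m) = 242.8800 / 6 = 40.4800
β = Cov / Var(R_m) = 68.6300 / 40.4800 = 1.6954
E(R) = R_f + β × MRP = 4.76% + 1.6954 × 3.61% = 10.88%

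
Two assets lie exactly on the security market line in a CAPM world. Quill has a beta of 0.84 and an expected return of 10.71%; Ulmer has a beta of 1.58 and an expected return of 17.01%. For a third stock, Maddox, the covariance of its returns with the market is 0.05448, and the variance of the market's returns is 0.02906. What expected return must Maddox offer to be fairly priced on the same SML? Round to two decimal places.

19.52%

MRP = (17.01% − 10.71%) / (1.58 − 0.84) = 8.5135%
R_f = 10.71% − 0.84 × 8.5135% = 3.5587%
β_Maddox = Cov / Var(R_m) = 0.05448 / 0.02906 = 1.8747
E(R_Maddox) = R_f + β × MRP = 3.5587% + 1.8747 × 8.5135% = 19.52%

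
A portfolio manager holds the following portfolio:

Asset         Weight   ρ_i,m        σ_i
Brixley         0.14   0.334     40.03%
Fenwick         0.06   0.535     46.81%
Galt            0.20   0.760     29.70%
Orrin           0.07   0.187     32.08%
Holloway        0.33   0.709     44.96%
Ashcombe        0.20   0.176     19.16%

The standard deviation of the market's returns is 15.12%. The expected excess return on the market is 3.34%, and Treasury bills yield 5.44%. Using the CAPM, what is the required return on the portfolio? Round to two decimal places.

β_Brixley = 0.334 × 40.03% / 15.12% = 0.8843
β_Fenwick = 0.535 × 46.81% / 15.12% = 1.6563
β_Galt = 0.760 × 29.70% / 15.12% = 1.4929
β_Orrin = 0.187 × 32.08% / 15.12% = 0.3968
β_Holloway = 0.709 × 44.96% / 15.12% = 2.1082
β_Ashcombe = 0.176 × 19.16% / 15.12% = 0.2230
β_P = Σ w_i β_i = 0.14×0.8843 + 0.06×1.6563 + 0.20×1.4929 + 0.07×0.3968 + 0.33×2.1082 + 0.20×0.2230 = 1.2898
E(R_P) = R_f + β_P × MRP = 5.44% + 1.2898 × 3.34% = 9.75%

9.75%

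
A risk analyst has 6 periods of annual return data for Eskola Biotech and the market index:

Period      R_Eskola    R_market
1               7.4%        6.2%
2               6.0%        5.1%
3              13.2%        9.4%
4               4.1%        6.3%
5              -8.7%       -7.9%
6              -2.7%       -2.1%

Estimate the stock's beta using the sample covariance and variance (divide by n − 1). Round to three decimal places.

1.166

Mean R_i = (7.4 + 6.0 + 13.2 + 4.1 − 8.7 − 2.7) / 6 = 3.2167%
Mean R_m = (6.2 + 5.1 + 9.4 + 6.3 − 7.9 − 2.1) / 6 = 2.8333%
Σ(R_i − R̄_i)(R_m − R̄_m) = 246.1067  ⇒  Cov = 246.1067 / 5 = 49.2213
Σ(R_m − R̄_m)² = 211.1533  ⇒  Var(R_m) = 211.1533 / 5 = 42.2307
β = Cov / Var(R_m) = 49.2213 / 42.2307 = 1.1655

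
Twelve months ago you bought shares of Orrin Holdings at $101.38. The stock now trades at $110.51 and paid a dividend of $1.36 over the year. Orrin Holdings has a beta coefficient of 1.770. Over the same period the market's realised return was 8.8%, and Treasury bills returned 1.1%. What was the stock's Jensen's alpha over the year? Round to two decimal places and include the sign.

-4.38%

Realised HPR = (P1 + D1 − P0) / P0 = (110.51 + 1.36 − 101.38) / 101.38 = 10.49 / 101.38 = 10.3472%
MRP = 8.8% − 1.1% = 7.70%
CAPM required = R_f + β·MRP = 1.1% + 1.770 × 7.7% = 14.7290%
α = realised − required = 10.3472% − 14.7290% = -4.38%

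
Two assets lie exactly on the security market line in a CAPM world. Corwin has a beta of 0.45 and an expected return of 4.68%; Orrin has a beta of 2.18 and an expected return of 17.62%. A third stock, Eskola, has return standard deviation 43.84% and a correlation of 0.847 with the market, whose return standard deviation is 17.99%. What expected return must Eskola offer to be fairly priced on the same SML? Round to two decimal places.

MRP = (17.62% − 4.68%) / (2.18 − 0.45) = 7.4798%
R_f = 4.68% − 0.45 × 7.4798% = 1.3141%
β_Eskola = ρ·σ_i/σ_m = 0.847 × 43.84 / 17.99 = 2.0641
E(R_Eskola) = R_f + β × MRP = 1.3141% + 2.0641 × 7.4798% = 16.75%

16.75%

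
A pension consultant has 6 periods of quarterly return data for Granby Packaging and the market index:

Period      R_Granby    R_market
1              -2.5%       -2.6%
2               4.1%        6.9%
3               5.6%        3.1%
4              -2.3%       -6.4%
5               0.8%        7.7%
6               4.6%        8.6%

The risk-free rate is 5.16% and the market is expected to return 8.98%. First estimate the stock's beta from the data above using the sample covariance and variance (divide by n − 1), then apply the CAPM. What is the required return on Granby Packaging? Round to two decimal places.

6.84%

Mean R_i = (-2.5 + 4.1 + 5.6 − 2.3 + 0.8 + 4.6) / 6 = 1.7167%
Mean R_m = (-2.6 + 6.9 + 3.1 − 6.4 + 7.7 + 8.6) / 6 = 2.8833%
Σ(R_i − R̄_i)(R_m − R̄_m) = 82.8917  ⇒  Cov = 82.8917 / 5 = 16.5783
Σ(R_m − R̄_m)² = 188.3083  ⇒  Var(R_m) = 188.3083 / 5 = 37.6617
β = Cov / Var(R_m) = 16.5783 / 37.6617 = 0.4402
MRP = 8.98% − 5.16% = 3.82%
E(R) = R_f + β × MRP = 5.16% + 0.4402 × 3.82% = 6.84%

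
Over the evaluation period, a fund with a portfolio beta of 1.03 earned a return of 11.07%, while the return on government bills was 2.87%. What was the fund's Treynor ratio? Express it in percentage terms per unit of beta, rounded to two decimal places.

7.96%

Treynor = (R_P − R_f) / β_P = (11.07% − 2.87%) / 1.0300 = 8.20% / 1.0300 = 7.96%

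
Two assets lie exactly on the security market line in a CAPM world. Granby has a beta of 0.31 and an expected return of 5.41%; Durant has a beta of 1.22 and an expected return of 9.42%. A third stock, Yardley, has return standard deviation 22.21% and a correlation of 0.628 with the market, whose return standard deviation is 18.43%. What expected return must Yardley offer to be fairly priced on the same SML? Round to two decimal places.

7.38%

MRP = (9.42% − 5.41%) / (1.22 − 0.31) = 4.4066%
R_f = 5.41% − 0.31 × 4.4066% = 4.0440%
β_Yardley = ρ·σ_i/σ_m = 0.628 × 22.21 / 18.43 = 0.7568
E(R_Yardley) = R_f + β × MRP = 4.0440% + 0.7568 × 4.4066% = 7.38%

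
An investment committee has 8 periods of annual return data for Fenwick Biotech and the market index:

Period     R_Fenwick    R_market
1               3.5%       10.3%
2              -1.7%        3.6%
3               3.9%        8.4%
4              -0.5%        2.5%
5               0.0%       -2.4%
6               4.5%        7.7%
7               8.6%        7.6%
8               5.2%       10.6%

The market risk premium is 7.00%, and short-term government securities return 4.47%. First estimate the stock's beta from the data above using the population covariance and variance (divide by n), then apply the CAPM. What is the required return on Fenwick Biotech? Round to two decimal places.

8.22%

Mean R_i = (3.5 − 1.7 + 3.9 − 0.5 + 0.0 + 4.5 + 8.6 + 5.2) / 8 = 2.9375%
Mean R_m = (10.3 + 3.6 + 8.4 + 2.5 − 2.4 + 7.7 + 7.6 + 10.6) / 8 = 6.0375%
Σ(R_i − R̄_i)(R_m − R̄_m) = 74.6888  ⇒  Cov = 74.6888 / 8 = 9.3361
Σ(R_m − R̄_m)² = 139.4188  ⇒  Var(R_m) = 139.4188 / 8 = 17.4274
β = Cov / Var(R_m) = 9.3361 / 17.4274 = 0.5357
E(R) = R_f + β × MRP = 4.47% + 0.5357 × 7.00% = 8.22%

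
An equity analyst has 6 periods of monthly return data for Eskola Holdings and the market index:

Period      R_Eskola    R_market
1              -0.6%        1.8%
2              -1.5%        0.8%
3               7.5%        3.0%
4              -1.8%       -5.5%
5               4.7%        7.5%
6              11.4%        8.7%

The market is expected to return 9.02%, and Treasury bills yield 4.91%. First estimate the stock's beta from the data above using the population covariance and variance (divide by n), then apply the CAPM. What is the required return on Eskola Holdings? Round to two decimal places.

8.40%

Mean R_i = (-0.6 − 1.5 + 7.5 − 1.8 + 4.7 + 11.4) / 6 = 3.2833%
Mean R_m = (1.8 + 0.8 + 3.0 − 5.5 + 7.5 + 8.7) / 6 = 2.7167%
Σ(R_i − R̄_i)(R_m − R̄_m) = 111.0317  ⇒  Cov = 111.0317 / 6 = 18.5053
Σ(R_m − R̄_m)² = 130.7883  ⇒  Var(R_m) = 130.7883 / 6 = 21.7981
β = Cov / Var(R_m) = 18.5053 / 21.7981 = 0.8489
MRP = 9.02% − 4.91% = 4.11%
E(R) = R_f + β × MRP = 4.91% + 0.8489 × 4.11% = 8.40%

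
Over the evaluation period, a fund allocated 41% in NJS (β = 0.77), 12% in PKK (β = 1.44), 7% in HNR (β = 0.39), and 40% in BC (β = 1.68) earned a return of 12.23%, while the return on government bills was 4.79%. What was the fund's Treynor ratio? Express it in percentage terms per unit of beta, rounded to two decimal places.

6.26%

β_P = 0.41×0.77 + 0.12×1.44 + 0.07×0.39 + 0.40×1.68 = 1.1878
Treynor = (R_P − R_f) / β_P = (12.23% − 4.79%) / 1.1878 = 7.44% / 1.1878 = 6.26%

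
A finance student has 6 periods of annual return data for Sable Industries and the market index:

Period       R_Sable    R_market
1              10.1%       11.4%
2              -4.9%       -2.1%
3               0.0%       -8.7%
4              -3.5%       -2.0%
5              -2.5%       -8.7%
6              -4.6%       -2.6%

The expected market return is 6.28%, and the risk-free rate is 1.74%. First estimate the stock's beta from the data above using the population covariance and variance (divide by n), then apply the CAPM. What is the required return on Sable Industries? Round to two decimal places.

Mean R_i = (10.1 − 4.9 + 0.0 − 3.5 − 2.5 − 4.6) / 6 = -0.9000%
Mean R_m = (11.4 − 2.1 − 8.7 − 2.0 − 8.7 − 2.6) / 6 = -2.1167%
Σ(R_i − R̄_i)(R_m − R̄_m) = 154.7100  ⇒  Cov = 154.7100 / 6 = 25.7850
Σ(R_m − R̄_m)² = 269.6283  ⇒  Var(R_m) = 269.6283 / 6 = 44.9381
β = Cov / Var(R_m) = 25.7850 / 44.9381 = 0.5738
MRP = 6.28% − 1.74% = 4.54%
E(R) = R_f + β × MRP = 1.74% + 0.5738 × 4.54% = 4.35%

4.35%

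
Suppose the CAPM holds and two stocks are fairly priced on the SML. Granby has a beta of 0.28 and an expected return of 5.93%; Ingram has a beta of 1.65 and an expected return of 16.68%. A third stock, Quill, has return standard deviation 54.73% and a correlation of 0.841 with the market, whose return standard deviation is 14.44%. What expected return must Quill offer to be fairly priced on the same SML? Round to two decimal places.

MRP = (16.68% − 5.93%) / (1.65 − 0.28) = 7.8467%
R_f = 5.93% − 0.28 × 7.8467% = 3.7329%
β_Quill = ρ·σ_i/σ_m = 0.841 × 54.73 / 14.44 = 3.1875
E(R_Quill) = R_f + β × MRP = 3.7329% + 3.1875 × 7.8467% = 28.74%

28.74%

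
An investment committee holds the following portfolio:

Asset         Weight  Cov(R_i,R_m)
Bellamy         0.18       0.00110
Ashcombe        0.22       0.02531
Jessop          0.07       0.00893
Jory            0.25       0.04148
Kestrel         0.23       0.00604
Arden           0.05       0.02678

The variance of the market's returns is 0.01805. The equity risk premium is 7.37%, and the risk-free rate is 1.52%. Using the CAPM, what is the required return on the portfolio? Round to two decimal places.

β_Bellamy = 0.00110 / 0.01805 = 0.0609
β_Ashcombe = 0.02531 / 0.01805 = 1.4022
β_Jessop = 0.00893 / 0.01805 = 0.4947
β_Jory = 0.04148 / 0.01805 = 2.2981
β_Kestrel = 0.00604 / 0.01805 = 0.3346
β_Arden = 0.02678 / 0.01805 = 1.4837
β_P = Σ w_i β_i = 0.18×0.0609 + 0.22×1.4022 + 0.07×0.4947 + 0.25×2.2981 + 0.23×0.3346 + 0.05×1.4837 = 1.0797
E(R_P) = R_f + β_P × MRP = 1.52% + 1.0797 × 7.37% = 9.48%

9.48%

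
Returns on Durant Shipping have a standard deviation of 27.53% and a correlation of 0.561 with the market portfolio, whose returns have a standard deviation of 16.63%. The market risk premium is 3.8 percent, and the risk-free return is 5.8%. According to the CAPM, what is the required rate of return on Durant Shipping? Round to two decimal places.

β = ρ × σ_i / σ_m = 0.561 × 27.53% / 16.63% = 0.9287
E(R) = 5.8% + 0.9287 × 3.8% = 9.33%

9.33%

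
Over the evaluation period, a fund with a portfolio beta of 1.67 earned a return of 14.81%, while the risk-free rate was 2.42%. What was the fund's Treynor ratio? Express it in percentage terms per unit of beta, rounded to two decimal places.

Treynor = (R_P − R_f) / β_P = (14.81% − 2.42%) / 1.6700 = 12.39% / 1.6700 = 7.42%

7.42%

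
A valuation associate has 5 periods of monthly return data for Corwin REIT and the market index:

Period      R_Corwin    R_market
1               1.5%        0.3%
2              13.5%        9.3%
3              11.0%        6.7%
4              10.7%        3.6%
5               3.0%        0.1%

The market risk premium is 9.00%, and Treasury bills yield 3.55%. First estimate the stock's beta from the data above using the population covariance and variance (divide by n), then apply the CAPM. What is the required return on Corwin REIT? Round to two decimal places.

14.68%

Mean R_i = (1.5 + 13.5 + 11.0 + 10.7 + 3.0) / 5 = 7.9400%
Mean R_m = (0.3 + 9.3 + 6.7 + 3.6 + 0.1) / 5 = 4.0000%
Σ(R_i − R̄_i)(R_m − R̄_m) = 79.7200  ⇒  Cov = 79.7200 / 5 = 15.9440
Σ(R_m − R̄_m)² = 64.4400  ⇒  Var(R_m) = 64.4400 / 5 = 12.8880
β = Cov / Var(R_m) = 15.9440 / 12.8880 = 1.2371
E(R) = R_f + β × MRP = 3.55% + 1.2371 × 9.00% = 14.68%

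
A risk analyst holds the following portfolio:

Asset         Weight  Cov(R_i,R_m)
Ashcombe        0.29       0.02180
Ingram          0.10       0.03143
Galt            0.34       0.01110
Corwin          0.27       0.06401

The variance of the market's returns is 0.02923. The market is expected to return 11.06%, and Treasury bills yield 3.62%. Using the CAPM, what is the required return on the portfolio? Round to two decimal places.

11.39%

β_Ashcombe = 0.02180 / 0.02923 = 0.7458
β_Ingram = 0.03143 / 0.02923 = 1.0753
β_Galt = 0.01110 / 0.02923 = 0.3797
β_Corwin = 0.06401 / 0.02923 = 2.1899
β_P = Σ w_i β_i = 0.29×0.7458 + 0.10×1.0753 + 0.34×0.3797 + 0.27×2.1899 = 1.0442
MRP = 11.06% − 3.62% = 7.44%
E(R_P) = R_f + β_P × MRP = 3.62% + 1.0442 × 7.44% = 11.39%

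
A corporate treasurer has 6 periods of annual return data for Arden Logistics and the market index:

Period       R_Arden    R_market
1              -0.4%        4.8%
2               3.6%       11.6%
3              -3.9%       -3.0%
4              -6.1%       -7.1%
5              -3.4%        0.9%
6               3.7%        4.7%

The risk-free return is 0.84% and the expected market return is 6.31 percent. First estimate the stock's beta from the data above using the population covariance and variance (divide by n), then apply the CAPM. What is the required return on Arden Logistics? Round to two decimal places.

Mean R_i = (-0.4 + 3.6 − 3.9 − 6.1 − 3.4 + 3.7) / 6 = -1.0833%
Mean R_m = (4.8 + 11.6 − 3.0 − 7.1 + 0.9 + 4.7) / 6 = 1.9833%
Σ(R_i − R̄_i)(R_m − R̄_m) = 122.0717  ⇒  Cov = 122.0717 / 6 = 20.3453
Σ(R_m − R̄_m)² = 216.3083  ⇒  Var(R_m) = 216.3083 / 6 = 36.0514
β = Cov / Var(R_m) = 20.3453 / 36.0514 = 0.5643
MRP = 6.31% − 0.84% = 5.47%
E(R) = R_f + β × MRP = 0.84% + 0.5643 × 5.47% = 3.93%

3.93%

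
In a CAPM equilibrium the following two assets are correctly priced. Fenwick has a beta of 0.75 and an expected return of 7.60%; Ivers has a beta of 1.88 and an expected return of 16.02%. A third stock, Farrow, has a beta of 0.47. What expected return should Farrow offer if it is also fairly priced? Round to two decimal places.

MRP (SML slope) = (16.02% − 7.60%) / (1.88 − 0.75) = 8.42% / 1.13 = 7.4513%
R_f (intercept) = 7.60% − 0.75 × 7.4513% = 2.0115%
E(R_Farrow) = R_f + β × MRP = 2.0115% + 0.47 × 7.4513% = 5.51%

5.51%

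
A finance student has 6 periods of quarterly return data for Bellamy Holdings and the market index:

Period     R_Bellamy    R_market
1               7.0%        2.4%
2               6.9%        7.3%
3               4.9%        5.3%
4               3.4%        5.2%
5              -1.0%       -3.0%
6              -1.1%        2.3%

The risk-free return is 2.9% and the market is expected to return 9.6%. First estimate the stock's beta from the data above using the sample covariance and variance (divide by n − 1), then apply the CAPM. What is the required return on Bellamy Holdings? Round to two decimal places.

7.63%

Mean R_i = (7.0 + 6.9 + 4.9 + 3.4 − 1.0 − 1.1) / 6 = 3.3500%
Mean R_m = (2.4 + 7.3 + 5.3 + 5.2 − 3.0 + 2.3) / 6 = 3.2500%
Σ(R_i − R̄_i)(R_m − R̄_m) = 45.9650  ⇒  Cov = 45.9650 / 5 = 9.1930
Σ(R_m − R̄_m)² = 65.0950  ⇒  Var(R_m) = 65.0950 / 5 = 13.0190
β = Cov / Var(R_m) = 9.1930 / 13.0190 = 0.7061
MRP = 9.6% − 2.9% = 6.70%
E(R) = R_f + β × MRP = 2.9% + 0.7061 × 6.7% = 7.63%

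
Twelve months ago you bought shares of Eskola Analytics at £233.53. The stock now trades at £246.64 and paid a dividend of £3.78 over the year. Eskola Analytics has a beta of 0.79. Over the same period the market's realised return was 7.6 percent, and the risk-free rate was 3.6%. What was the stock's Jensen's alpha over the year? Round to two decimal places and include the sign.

Realised HPR = (P1 + D1 − P0) / P0 = (246.64 + 3.78 − 233.53) / 233.53 = 16.89 / 233.53 = 7.2325%
MRP = 7.6% − 3.6% = 4.00%
CAPM required = R_f + β·MRP = 3.6% + 0.79 × 4.0% = 6.7600%
α = realised − required = 7.2325% − 6.7600% = +0.47%

+0.47%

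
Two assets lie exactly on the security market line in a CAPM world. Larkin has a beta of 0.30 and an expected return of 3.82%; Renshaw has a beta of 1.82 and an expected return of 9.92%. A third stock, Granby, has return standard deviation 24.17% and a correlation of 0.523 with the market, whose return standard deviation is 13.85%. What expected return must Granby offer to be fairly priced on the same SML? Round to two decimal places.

6.28%

MRP = (9.92% − 3.82%) / (1.82 − 0.30) = 4.0132%
R_f = 3.82% − 0.30 × 4.0132% = 2.6160%
β_Granby = ρ·σ_i/σ_m = 0.523 × 24.17 / 13.85 = 0.9127
E(R_Granby) = R_f + β × MRP = 2.6160% + 0.9127 × 4.0132% = 6.28%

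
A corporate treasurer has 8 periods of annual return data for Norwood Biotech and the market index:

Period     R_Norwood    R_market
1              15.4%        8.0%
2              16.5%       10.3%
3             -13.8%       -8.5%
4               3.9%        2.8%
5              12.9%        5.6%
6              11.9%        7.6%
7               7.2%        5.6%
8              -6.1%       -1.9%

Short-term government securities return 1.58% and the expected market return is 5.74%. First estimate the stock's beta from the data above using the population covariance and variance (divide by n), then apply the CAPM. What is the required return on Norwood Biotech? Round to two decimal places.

Mean R_i = (15.4 + 16.5 − 13.8 + 3.9 + 12.9 + 11.9 + 7.2 − 6.1) / 8 = 5.9875%
Mean R_m = (8.0 + 10.3 − 8.5 + 2.8 + 5.6 + 7.6 + 5.6 − 1.9) / 8 = 3.6875%
Σ(R_i − R̄_i)(R_m − R̄_m) = 459.3288  ⇒  Cov = 459.3288 / 8 = 57.4161
Σ(R_m − R̄_m)² = 265.4888  ⇒  Var(R_m) = 265.4888 / 8 = 33.1861
β = Cov / Var(R_m) = 57.4161 / 33.1861 = 1.7301
MRP = 5.74% − 1.58% = 4.16%
E(R) = R_f + β × MRP = 1.58% + 1.7301 × 4.16% = 8.78%

8.78%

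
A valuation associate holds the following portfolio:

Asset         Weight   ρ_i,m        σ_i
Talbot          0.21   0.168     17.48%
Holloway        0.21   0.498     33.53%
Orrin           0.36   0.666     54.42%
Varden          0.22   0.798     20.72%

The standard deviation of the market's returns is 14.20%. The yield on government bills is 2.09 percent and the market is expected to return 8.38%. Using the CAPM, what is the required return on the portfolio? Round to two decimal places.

11.31%

β_Talbot = 0.168 × 17.48% / 14.20% = 0.2068
β_Holloway = 0.498 × 33.53% / 14.20% = 1.1759
β_Orrin = 0.666 × 54.42% / 14.20% = 2.5524
β_Varden = 0.798 × 20.72% / 14.20% = 1.1644
β_P = Σ w_i β_i = 0.21×0.2068 + 0.21×1.1759 + 0.36×2.5524 + 0.22×1.1644 = 1.4654
MRP = 8.38% − 2.09% = 6.29%
E(R_P) = R_f + β_P × MRP = 2.09% + 1.4654 × 6.29% = 11.31%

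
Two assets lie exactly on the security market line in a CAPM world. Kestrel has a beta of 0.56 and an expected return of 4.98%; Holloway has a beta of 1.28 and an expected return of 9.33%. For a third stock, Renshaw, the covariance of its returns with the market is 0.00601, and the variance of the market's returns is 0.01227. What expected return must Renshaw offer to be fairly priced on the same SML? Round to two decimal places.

MRP = (9.33% − 4.98%) / (1.28 − 0.56) = 6.0417%
R_f = 4.98% − 0.56 × 6.0417% = 1.5966%
β_Renshaw = Cov / Var(R_m) = 0.00601 / 0.01227 = 0.4898
E(R_Renshaw) = R_f + β × MRP = 1.5966% + 0.4898 × 6.0417% = 4.56%

4.56%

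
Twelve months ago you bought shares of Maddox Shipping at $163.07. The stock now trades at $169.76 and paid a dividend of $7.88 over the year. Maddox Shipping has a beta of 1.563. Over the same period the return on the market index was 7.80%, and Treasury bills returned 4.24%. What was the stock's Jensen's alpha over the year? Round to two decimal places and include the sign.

Realised HPR = (P1 + D1 − P0) / P0 = (169.76 + 7.88 − 163.07) / 163.07 = 14.57 / 163.07 = 8.9348%
MRP = 7.80% − 4.24% = 3.56%
CAPM required = R_f + β·MRP = 4.24% + 1.563 × 3.56% = 9.80428%
α = realised − required = 8.9348% − 9.80428% = -0.87%

-0.87%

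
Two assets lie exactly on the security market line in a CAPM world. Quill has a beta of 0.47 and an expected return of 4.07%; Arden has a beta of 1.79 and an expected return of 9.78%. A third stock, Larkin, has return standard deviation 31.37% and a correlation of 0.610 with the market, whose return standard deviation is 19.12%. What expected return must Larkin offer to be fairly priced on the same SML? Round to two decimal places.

MRP = (9.78% − 4.07%) / (1.79 − 0.47) = 4.3258%
R_f = 4.07% − 0.47 × 4.3258% = 2.0369%
β_Larkin = ρ·σ_i/σ_m = 0.610 × 31.37 / 19.12 = 1.0008
E(R_Larkin) = R_f + β × MRP = 2.0369% + 1.0008 × 4.3258% = 6.37%

6.37%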